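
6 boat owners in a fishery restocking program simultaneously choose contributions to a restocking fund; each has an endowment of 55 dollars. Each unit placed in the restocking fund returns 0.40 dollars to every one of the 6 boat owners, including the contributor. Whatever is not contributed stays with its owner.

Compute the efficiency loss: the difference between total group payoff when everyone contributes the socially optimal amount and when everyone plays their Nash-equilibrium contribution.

462.00 dollars

The private return per contributed unit is 0.40 < 1, so contributing 0 is dominant for every player. At the Nash equilibrium everyone keeps their 55, and the group total is 6 × 55 = 330.
Each contributed unit returns 2.400 to the group as a whole (0.40 to each of 6 players), which exceeds 1, so the social optimum is full contribution: group total = 2.400 × 330 = 792.00.
Efficiency loss = 792.00 − 330 = 462.00.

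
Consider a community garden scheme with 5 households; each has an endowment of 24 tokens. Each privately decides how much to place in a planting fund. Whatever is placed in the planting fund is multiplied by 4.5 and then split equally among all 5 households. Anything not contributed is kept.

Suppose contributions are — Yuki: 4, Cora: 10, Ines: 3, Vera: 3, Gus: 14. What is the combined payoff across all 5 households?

Total contributed: 4 + 10 + 3 + 3 + 14 = 34; total kept: 5 × 24 − 34 = 86.
The planting fund pays out 4.5 × 34 = 153.00 in aggregate.
Group total = 86 + 153.00 = 239.00.

239.00 tokens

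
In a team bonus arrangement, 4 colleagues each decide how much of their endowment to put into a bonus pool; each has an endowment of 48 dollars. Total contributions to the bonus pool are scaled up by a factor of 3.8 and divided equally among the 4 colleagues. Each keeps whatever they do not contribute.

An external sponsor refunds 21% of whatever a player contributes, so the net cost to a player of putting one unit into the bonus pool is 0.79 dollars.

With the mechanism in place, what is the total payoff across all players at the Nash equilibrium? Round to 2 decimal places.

With the mechanism, a contributed unit returns (3.8/4) / 0.79 = 1.2025 per unit of net cost to the contributor — now above 1 — so contributing fully is weakly dominant for every player.
At the Nash equilibrium everyone contributes 48. Group total payoff = 4 × (48 × 0.21 + 3.8 × 48) = 769.92.

769.92 dollars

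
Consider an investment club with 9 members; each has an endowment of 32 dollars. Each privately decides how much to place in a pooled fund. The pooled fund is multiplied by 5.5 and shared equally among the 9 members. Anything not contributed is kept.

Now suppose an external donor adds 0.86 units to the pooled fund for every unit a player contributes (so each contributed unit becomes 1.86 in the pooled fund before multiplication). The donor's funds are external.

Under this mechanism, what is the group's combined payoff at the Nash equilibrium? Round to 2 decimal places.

2946.24 dollars

Under the mechanism each unit contributed yields 5.5 × 1.86 / 9 = 1.1367 back to its contributor per unit of net cost, which exceeds 1, making full contribution the dominant choice for everyone.
At the Nash equilibrium everyone contributes 32. Group total payoff = 5.5 × 1.86 × 288 = 2946.24.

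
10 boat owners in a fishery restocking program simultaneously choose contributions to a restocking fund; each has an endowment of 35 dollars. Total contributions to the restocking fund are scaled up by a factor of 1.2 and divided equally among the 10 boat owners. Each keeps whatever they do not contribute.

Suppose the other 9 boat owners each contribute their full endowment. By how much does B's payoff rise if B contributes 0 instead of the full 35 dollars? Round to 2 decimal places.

Switching from a contribution of 35 to 0 lets B keep an extra 35 dollars, but lowers the restocking fund by 35, which costs B their own share of that drop: 1.2/10 × 35 = 4.20.
Net gain = 35 − 4.20 = 30.80. The private return per contributed unit (0.1200) is below 1, so free-riding is indeed the best response regardless of what the others do.

30.80 dollars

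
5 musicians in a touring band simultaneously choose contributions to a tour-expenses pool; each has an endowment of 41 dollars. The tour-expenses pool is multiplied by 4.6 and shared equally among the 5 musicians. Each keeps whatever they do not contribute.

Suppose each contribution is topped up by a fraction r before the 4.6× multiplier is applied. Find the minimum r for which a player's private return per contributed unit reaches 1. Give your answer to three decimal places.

With matching at rate r, one contributed unit becomes (1 + r) in the tour-expenses pool and returns 4.6 × (1 + r) / 5 to the contributor.
Setting this equal to 1: 1 + r = 5/4.6 = 1.0870.
So the minimum matching rate is r = 1.0870 − 1 = 0.087.

0.087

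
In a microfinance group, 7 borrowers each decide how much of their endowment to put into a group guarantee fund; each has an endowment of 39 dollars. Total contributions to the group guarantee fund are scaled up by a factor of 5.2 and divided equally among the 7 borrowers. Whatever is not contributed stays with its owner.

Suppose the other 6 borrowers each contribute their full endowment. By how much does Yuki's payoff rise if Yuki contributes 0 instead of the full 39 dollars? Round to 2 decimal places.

10.03 dollars

Switching from a contribution of 39 to 0 lets Yuki keep an extra 39 dollars, but lowers the group guarantee fund by 39, which costs Yuki their own share of that drop: 5.2/7 × 39 = 28.97.
Net gain = 39 − 28.97 = 10.03. The private return per contributed unit (0.7429) is below 1, so free-riding is indeed the best response regardless of what the others do.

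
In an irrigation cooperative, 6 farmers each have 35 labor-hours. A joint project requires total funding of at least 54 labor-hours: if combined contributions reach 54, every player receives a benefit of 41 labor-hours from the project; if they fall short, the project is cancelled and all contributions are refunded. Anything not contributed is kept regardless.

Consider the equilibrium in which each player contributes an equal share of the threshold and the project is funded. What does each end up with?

Equal share of the threshold: 54/6 = 9.
At this profile no one gains by cutting their contribution: any cut drops the total below 54, the project is cancelled, contributions are refunded, and the deviator ends with 35, which is less than 35 − 9 + 41 = 67. Contributing more than 9 just wastes the excess. So contributing exactly 9 is a best response.
Each player's payoff: 35 − 9 + 41 = 67.

67 labor-hours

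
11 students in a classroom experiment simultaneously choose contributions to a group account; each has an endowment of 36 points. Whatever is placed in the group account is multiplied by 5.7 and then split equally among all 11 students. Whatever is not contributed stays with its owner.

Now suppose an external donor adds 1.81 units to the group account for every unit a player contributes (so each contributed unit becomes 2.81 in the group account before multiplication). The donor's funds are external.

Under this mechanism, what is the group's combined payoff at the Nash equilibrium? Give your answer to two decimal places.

The effective private return per unit is now 5.7 × 2.81 / 11 = 1.4561 > 1, so every player's dominant strategy flips to full contribution.
So the Nash equilibrium is full contribution by all 11; the group earns 5.7 × 2.81 × 396 = 6342.73.

6342.73 points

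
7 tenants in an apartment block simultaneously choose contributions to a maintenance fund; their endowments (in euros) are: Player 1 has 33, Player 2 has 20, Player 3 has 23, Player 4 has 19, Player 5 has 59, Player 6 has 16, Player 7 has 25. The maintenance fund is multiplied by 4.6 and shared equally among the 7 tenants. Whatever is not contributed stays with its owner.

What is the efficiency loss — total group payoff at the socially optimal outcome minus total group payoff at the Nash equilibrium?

The private return per contributed unit is 4.6/7 = 0.6571 < 1 for every player regardless of endowment, so the Nash equilibrium is zero contribution and the group total is Σ E_j = 33 + 20 + 23 + 19 + 59 + 16 + 25 = 195.
Each contributed unit returns 4.600 to the group, so the social optimum is full contribution by everyone: group total = 4.600 × 195 = 897.00.
Efficiency loss = (4.600 − 1) × 195 = 702.00.

702.00 euros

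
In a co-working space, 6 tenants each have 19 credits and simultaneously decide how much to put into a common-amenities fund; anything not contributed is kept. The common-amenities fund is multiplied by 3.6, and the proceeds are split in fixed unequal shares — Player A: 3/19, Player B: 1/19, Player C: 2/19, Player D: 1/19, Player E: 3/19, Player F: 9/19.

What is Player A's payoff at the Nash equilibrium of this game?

Each unit j contributes comes back to j as 3.6 × (j's share), so j prefers to contribute only if that share exceeds 1/3.6 = 0.2778; otherwise keeping the unit dominates.
Player F alone (share 9/19) is above the threshold, contributing 19; the remaining 5 contribute 0. Total contributed: 19.
Player A keeps 19 and receives 3.6 × 19 × 3/19 = 10.80 from the common-amenities fund, for a payoff of 29.80.

29.80 credits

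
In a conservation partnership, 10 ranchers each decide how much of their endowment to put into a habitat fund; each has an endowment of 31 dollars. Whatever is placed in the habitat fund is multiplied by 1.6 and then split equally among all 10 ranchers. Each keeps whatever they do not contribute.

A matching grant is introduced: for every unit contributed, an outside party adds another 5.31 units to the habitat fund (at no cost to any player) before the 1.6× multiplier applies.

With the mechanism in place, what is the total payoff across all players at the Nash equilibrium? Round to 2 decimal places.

With the mechanism, a contributed unit returns 1.6 × 6.31 / 10 = 1.0096 per unit of net cost to the contributor — now above 1 — so contributing fully is weakly dominant for every player.
At the Nash equilibrium everyone contributes 31. Group total payoff = 1.6 × 6.31 × 310 = 3129.76.

3129.76 dollars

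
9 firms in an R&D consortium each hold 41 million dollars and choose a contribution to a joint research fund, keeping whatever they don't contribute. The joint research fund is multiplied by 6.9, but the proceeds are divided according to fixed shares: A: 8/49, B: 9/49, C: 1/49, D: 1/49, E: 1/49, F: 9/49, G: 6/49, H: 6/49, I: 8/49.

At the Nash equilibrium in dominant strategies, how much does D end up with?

64.09 million dollars

For player j, contributing a unit is worthwhile iff 6.9 × (j's share) ≥ 1, i.e. iff j's share is at least 0.1449.
A, B, F and I clear that bar, contributing 41 each; the remaining 5 contribute 0. Total contributed: 164.
D keeps 41 and receives 6.9 × 164 × 1/49 = 23.09 from the joint research fund, for a payoff of 64.09.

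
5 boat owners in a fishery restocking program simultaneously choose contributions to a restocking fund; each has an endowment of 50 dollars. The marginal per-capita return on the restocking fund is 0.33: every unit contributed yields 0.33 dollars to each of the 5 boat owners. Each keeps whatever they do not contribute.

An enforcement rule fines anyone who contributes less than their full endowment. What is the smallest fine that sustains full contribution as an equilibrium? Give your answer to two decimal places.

Given the others contribute fully, the best deviation is to contribute 0 (any partial contribution still incurs the fine and gives up units whose private return 0.33 is below 1).
Deviating from 50 to 0 saves 50 dollars but forfeits the deviator's share of the drop in the restocking fund: 0.33 × 50 = 16.50.
So the deviation gain is 50 − 16.50 = 33.50, and the fine must be at least 33.50 dollars to wipe it out.

33.50 dollars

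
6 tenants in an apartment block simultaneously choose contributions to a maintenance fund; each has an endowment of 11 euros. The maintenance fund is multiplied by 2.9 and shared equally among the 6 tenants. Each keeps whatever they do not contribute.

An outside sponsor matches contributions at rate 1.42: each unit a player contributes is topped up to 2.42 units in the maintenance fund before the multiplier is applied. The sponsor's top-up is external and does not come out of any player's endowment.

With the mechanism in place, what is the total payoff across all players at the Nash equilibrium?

With the mechanism, a contributed unit returns 2.9 × 2.42 / 6 = 1.1697 per unit of net cost to the contributor — now above 1 — so contributing fully is weakly dominant for every player.
So the Nash equilibrium is full contribution by all 6; the group earns 2.9 × 2.42 × 66 = 463.19.

463.19 euros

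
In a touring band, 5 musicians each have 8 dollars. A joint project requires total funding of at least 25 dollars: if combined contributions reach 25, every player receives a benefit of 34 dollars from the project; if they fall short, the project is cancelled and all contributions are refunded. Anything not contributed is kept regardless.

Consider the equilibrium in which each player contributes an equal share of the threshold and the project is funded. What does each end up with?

37 dollars

Equal share of the threshold: 25/5 = 5.
At this profile no one gains by cutting their contribution: any cut drops the total below 25, the project is cancelled, contributions are refunded, and the deviator ends with 8, which is less than 8 − 5 + 34 = 37. Contributing more than 5 just wastes the excess. So contributing exactly 5 is a best response.
Each player's payoff: 8 − 5 + 34 = 37.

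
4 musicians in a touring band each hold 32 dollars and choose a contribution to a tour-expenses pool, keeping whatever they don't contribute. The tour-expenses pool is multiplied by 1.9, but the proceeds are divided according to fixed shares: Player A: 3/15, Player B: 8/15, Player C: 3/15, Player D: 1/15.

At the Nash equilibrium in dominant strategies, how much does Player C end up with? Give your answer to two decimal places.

For player j, contributing a unit is worthwhile iff 1.9 × (j's share) ≥ 1, i.e. iff j's share is at least 0.5263.
Only Player B (8/15) clears that bar, contributing 32; the remaining 3 contribute 0. Total contributed: 32.
Player C keeps 32 and receives 1.9 × 32 × 3/15 = 12.16 from the tour-expenses pool, for a payoff of 44.16.

44.16 dollars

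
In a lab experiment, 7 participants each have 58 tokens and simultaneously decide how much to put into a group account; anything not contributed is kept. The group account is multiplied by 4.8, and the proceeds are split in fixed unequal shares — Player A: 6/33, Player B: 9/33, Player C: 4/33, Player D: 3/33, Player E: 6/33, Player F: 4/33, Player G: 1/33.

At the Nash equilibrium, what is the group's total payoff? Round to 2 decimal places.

626.40 tokens

A player with share s gets back 4.8·s per unit contributed, so full contribution is dominant for anyone with s > 1/4.8 = 0.2083 and zero contribution is dominant for anyone below.
Only Player B (9/33) clears that bar, contributing 58; the remaining 6 contribute 0. Total contributed: 58.
The group account pays out 4.8 × 58 = 278.40 in total (split across the unequal shares, but the aggregate is all that matters for the group sum).
The 6 free-riders keep 58 each, adding 348. Group total = 348 + 278.40 = 626.40.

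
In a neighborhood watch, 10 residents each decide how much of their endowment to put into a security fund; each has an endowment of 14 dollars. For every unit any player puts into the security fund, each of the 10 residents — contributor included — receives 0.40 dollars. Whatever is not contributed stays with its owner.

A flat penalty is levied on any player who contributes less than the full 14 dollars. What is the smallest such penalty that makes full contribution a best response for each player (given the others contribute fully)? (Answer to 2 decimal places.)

8.40 dollars

Given the others contribute fully, the best deviation is to contribute 0 (any partial contribution still incurs the fine and gives up units whose private return 0.40 is below 1).
Deviating from 14 to 0 saves 14 dollars but forfeits the deviator's share of the drop in the security fund: 0.40 × 14 = 5.60.
So the deviation gain is 14 − 5.60 = 8.40, and the fine must be at least 8.40 dollars to wipe it out.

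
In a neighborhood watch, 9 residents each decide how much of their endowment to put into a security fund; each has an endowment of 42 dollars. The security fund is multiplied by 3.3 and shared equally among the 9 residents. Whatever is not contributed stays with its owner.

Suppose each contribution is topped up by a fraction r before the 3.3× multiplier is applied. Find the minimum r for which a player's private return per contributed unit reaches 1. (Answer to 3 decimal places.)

With matching at rate r, one contributed unit becomes (1 + r) in the security fund and returns 3.3 × (1 + r) / 9 to the contributor.
Setting this equal to 1: 1 + r = 9/3.3 = 2.7273.
So the minimum matching rate is r = 2.7273 − 1 = 1.727.

1.727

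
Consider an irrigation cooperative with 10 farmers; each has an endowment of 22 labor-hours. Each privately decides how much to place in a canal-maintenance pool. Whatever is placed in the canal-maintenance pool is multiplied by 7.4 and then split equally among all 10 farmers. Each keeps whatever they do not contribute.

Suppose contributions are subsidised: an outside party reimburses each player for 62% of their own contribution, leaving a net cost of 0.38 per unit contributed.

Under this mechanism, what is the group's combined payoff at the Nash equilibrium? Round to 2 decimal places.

1764.40 labor-hours

With the mechanism, a contributed unit returns (7.4/10) / 0.38 = 1.9474 per unit of net cost to the contributor — now above 1 — so contributing fully is weakly dominant for every player.
So the Nash equilibrium is full contribution by all 10; the group earns 10 × (22 × 0.62 + 7.4 × 22) = 1764.40.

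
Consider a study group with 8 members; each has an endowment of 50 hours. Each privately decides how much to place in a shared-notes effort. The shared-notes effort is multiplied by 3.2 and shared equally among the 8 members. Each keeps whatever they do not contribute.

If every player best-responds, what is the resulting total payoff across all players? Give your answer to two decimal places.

Each contributed unit returns 3.2/8 = 0.4000 to its contributor — below 1 — so contributing 0 is dominant for every player. At the Nash equilibrium everyone keeps their 50, and the group total is 8 × 50 = 400.

400.00 hours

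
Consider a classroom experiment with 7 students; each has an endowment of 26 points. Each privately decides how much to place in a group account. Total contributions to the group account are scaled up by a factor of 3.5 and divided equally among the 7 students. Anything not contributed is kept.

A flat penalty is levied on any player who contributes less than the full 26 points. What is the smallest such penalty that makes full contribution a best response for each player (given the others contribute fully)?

Given the others contribute fully, the best deviation is to contribute 0 (any partial contribution still incurs the fine and gives up units whose private return 0.5000 is below 1).
Deviating from 26 to 0 saves 26 points but forfeits the deviator's share of the drop in the group account: 3.5/7 × 26 = 13.00.
So the deviation gain is 26 − 13.00 = 13.00, and the fine must be at least 13.00 points to wipe it out.

13.00 points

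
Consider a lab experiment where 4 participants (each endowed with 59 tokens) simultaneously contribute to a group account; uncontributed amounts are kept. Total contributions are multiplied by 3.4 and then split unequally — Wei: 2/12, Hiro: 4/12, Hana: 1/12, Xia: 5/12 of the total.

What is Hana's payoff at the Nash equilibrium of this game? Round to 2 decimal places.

92.43 tokens

For player j, contributing a unit is worthwhile iff 3.4 × (j's share) ≥ 1, i.e. iff j's share is at least 0.2941.
Hiro and Xia are above the threshold, contributing 59 each; the remaining 2 contribute 0. Total contributed: 118.
Hana keeps 59 and receives 3.4 × 118 × 1/12 = 33.43 from the group account, for a payoff of 92.43.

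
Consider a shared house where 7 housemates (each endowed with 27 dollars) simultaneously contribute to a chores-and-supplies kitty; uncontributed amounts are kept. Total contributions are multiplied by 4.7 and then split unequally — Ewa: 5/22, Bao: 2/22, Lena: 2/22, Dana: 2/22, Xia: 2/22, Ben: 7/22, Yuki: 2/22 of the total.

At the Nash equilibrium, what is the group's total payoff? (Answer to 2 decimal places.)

388.80 dollars

A player with share s gets back 4.7·s per unit contributed, so full contribution is dominant for anyone with s > 1/4.7 = 0.2128 and zero contribution is dominant for anyone below.
Ewa and Ben clear that bar, contributing 27 each; the remaining 5 contribute 0. Total contributed: 54.
The chores-and-supplies kitty pays out 4.7 × 54 = 253.80 in total (split across the unequal shares, but the aggregate is all that matters for the group sum).
The 5 free-riders keep 27 each, adding 135. Group total = 135 + 253.80 = 388.80.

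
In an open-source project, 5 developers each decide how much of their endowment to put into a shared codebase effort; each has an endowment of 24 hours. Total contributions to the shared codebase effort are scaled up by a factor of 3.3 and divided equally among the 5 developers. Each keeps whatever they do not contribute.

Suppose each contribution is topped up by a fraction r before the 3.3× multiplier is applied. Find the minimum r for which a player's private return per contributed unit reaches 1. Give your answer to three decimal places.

With matching at rate r, one contributed unit becomes (1 + r) in the shared codebase effort and returns 3.3 × (1 + r) / 5 to the contributor.
Setting this equal to 1: 1 + r = 5/3.3 = 1.5152.
So the minimum matching rate is r = 1.5152 − 1 = 0.515.

0.515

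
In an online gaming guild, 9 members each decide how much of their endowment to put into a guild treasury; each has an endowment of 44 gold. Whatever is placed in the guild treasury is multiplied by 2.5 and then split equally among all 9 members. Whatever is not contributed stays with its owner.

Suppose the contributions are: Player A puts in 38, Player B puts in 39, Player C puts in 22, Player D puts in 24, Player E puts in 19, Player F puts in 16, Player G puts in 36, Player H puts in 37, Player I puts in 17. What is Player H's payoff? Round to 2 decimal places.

Total contributed: 38 + 39 + 22 + 24 + 19 + 16 + 36 + 37 + 17 = 248.
Each receives 2.5 × 248 / 9 = 68.89 from the guild treasury.
Player H keeps 44 − 37 = 7, so Player H's payoff is 7 + 68.89 = 75.89.

75.89 gold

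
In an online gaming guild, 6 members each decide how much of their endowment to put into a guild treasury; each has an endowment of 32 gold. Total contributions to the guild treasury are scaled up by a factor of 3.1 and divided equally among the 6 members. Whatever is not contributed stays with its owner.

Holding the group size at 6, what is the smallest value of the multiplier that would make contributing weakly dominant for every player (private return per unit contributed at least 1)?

6

A contributed unit returns (multiplier)/6 to its contributor.
This reaches 1 exactly when the multiplier is 6.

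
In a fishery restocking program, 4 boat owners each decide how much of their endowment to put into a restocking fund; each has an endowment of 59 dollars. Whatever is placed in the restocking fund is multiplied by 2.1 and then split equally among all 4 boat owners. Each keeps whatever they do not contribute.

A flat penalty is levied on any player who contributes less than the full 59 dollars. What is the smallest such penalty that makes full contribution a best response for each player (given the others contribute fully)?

28.03 dollars

Given the others contribute fully, the best deviation is to contribute 0 (any partial contribution still incurs the fine and gives up units whose private return 0.5250 is below 1).
Deviating from 59 to 0 saves 59 dollars but forfeits the deviator's share of the drop in the restocking fund: 2.1/4 × 59 = 30.97.
So the deviation gain is 59 − 30.97 = 28.03, and the fine must be at least 28.03 dollars to wipe it out.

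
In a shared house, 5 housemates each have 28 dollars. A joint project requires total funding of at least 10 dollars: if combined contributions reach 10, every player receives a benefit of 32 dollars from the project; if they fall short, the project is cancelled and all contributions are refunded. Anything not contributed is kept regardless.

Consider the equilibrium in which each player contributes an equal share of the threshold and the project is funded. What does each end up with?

Equal share of the threshold: 10/5 = 2.
At this profile no one gains by cutting their contribution: any cut drops the total below 10, the project is cancelled, contributions are refunded, and the deviator ends with 28, which is less than 28 − 2 + 32 = 58. Contributing more than 2 just wastes the excess. So contributing exactly 2 is a best response.
Each player's payoff: 28 − 2 + 32 = 58.

58 dollars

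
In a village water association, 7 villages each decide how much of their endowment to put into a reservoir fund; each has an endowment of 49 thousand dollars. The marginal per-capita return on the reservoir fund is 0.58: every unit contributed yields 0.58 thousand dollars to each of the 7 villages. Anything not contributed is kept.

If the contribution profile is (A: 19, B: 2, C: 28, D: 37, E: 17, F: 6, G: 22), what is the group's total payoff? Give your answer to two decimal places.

743.86 thousand dollars

Total contributed: 19 + 2 + 28 + 37 + 17 + 6 + 22 = 131; total kept: 7 × 49 − 131 = 212.
The reservoir fund pays out 0.58 × 7 × 131 = 531.86 in aggregate.
Group total = 212 + 531.86 = 743.86.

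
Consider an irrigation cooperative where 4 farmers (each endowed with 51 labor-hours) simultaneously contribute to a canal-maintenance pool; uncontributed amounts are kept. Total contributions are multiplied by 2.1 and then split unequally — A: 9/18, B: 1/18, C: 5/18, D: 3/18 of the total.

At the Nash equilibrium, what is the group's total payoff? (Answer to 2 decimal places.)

A player with share s gets back 2.1·s per unit contributed, so full contribution is dominant for anyone with s > 1/2.1 = 0.4762 and zero contribution is dominant for anyone below.
A alone (share 9/18) is above the threshold, contributing 51; the remaining 3 contribute 0. Total contributed: 51.
The canal-maintenance pool pays out 2.1 × 51 = 107.10 in total (split across the unequal shares, but the aggregate is all that matters for the group sum).
The 3 free-riders keep 51 each, adding 153. Group total = 153 + 107.10 = 260.10.

260.10 labor-hours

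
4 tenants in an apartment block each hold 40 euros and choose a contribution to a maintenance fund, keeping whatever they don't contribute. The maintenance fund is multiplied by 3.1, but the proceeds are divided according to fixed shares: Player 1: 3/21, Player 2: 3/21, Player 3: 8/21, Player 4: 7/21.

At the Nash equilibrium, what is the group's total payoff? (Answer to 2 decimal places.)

328.00 euros

Each unit j contributes comes back to j as 3.1 × (j's share), so j prefers to contribute only if that share exceeds 1/3.1 = 0.3226; otherwise keeping the unit dominates.
Player 3 and Player 4 are above the threshold, contributing 40 each; the remaining 2 contribute 0. Total contributed: 80.
The maintenance fund pays out 3.1 × 80 = 248.00 in total (split across the unequal shares, but the aggregate is all that matters for the group sum).
The 2 free-riders keep 40 each, adding 80. Group total = 80 + 248.00 = 328.00.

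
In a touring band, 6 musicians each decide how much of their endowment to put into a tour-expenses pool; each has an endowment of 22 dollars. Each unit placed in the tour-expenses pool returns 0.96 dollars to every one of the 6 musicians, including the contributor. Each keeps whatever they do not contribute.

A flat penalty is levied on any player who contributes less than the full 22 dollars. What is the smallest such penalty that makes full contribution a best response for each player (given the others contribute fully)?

Given the others contribute fully, the best deviation is to contribute 0 (any partial contribution still incurs the fine and gives up units whose private return 0.96 is below 1).
Deviating from 22 to 0 saves 22 dollars but forfeits the deviator's share of the drop in the tour-expenses pool: 0.96 × 22 = 21.12.
So the deviation gain is 22 − 21.12 = 0.88, and the fine must be at least 0.88 dollars to wipe it out.

0.88 dollars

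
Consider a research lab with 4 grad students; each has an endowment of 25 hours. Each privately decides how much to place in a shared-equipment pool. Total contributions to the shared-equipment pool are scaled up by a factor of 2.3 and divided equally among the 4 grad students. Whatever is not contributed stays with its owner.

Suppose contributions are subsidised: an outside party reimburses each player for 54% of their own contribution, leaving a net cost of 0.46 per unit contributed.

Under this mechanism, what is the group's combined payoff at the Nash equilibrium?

With the mechanism, a contributed unit returns (2.3/4) / 0.46 = 1.2500 per unit of net cost to the contributor — now above 1 — so contributing fully is weakly dominant for every player.
So the Nash equilibrium is full contribution by all 4; the group earns 4 × (25 × 0.54 + 2.3 × 25) = 284.00.

284.00 hours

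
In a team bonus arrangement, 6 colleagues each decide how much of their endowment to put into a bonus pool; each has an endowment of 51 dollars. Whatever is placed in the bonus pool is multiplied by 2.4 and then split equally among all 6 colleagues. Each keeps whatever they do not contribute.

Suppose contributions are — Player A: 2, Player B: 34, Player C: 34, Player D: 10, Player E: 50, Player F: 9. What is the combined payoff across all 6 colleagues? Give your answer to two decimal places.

Total contributed: 2 + 34 + 34 + 10 + 50 + 9 = 139; total kept: 6 × 51 − 139 = 167.
The bonus pool pays out 2.4 × 139 = 333.60 in aggregate.
Group total = 167 + 333.60 = 500.60.

500.60 dollars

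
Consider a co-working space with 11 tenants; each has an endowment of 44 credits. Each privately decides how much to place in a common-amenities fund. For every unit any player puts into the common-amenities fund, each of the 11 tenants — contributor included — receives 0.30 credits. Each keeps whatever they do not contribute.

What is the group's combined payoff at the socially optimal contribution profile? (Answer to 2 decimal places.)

1597.20 credits

Each contributed unit returns 3.300 to the group as a whole (0.30 to each of 11 players), which exceeds 1, so the social optimum is full contribution: group total = 3.300 × 484 = 1597.20.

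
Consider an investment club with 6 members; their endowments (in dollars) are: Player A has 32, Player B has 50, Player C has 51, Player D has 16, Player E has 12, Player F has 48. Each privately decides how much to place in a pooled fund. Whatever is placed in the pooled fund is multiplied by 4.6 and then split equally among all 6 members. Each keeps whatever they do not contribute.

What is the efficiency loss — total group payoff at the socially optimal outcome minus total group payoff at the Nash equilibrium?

The private return per contributed unit is 4.6/6 = 0.7667 < 1 for every player regardless of endowment, so the Nash equilibrium is zero contribution and the group total is Σ E_j = 32 + 50 + 51 + 16 + 12 + 48 = 209.
Each contributed unit returns 4.600 to the group, so the social optimum is full contribution by everyone: group total = 4.600 × 209 = 961.40.
Efficiency loss = (4.600 − 1) × 209 = 752.40.

752.40 dollars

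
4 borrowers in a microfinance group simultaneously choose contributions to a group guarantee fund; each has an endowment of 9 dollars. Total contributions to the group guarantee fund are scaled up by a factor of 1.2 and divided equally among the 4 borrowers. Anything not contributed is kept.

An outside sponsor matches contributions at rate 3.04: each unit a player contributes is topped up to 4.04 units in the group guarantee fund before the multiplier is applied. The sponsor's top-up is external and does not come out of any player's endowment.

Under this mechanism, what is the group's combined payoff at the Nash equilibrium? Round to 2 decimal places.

Under the mechanism each unit contributed yields 1.2 × 4.04 / 4 = 1.2120 back to its contributor per unit of net cost, which exceeds 1, making full contribution the dominant choice for everyone.
So the Nash equilibrium is full contribution by all 4; the group earns 1.2 × 4.04 × 36 = 174.53.

174.53 dollars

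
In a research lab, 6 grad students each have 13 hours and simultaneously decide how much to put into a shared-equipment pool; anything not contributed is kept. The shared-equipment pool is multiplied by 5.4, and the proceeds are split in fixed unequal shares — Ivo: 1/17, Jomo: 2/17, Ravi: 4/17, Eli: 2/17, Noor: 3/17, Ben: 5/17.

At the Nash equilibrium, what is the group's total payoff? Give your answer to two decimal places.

192.40 hours

A player with share s gets back 5.4·s per unit contributed, so full contribution is dominant for anyone with s > 1/5.4 = 0.1852 and zero contribution is dominant for anyone below.
Ravi and Ben clear that bar, contributing 13 each; the remaining 4 contribute 0. Total contributed: 26.
The shared-equipment pool pays out 5.4 × 26 = 140.40 in total (split across the unequal shares, but the aggregate is all that matters for the group sum).
The 4 free-riders keep 13 each, adding 52. Group total = 52 + 140.40 = 192.40.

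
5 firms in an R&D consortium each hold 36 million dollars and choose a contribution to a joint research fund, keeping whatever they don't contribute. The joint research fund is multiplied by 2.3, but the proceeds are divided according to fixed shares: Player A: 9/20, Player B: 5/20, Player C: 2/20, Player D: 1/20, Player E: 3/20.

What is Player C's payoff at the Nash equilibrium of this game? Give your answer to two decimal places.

44.28 million dollars

A player with share s gets back 2.3·s per unit contributed, so full contribution is dominant for anyone with s > 1/2.3 = 0.4348 and zero contribution is dominant for anyone below.
The only share above 0.4348 is Player A's 9/20, contributing 36; the remaining 4 contribute 0. Total contributed: 36.
Player C keeps 36 and receives 2.3 × 36 × 2/20 = 8.28 from the joint research fund, for a payoff of 44.28.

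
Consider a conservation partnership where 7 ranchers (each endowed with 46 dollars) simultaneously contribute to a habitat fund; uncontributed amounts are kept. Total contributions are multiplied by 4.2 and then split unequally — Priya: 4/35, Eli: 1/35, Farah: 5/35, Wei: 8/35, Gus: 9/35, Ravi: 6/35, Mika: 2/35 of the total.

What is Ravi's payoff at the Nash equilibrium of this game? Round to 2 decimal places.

79.12 dollars

Player j's private return per contributed unit is 4.2 × (j's share). Contributing is weakly dominant for j when that share is at least 1/4.2 = 0.2381, and contributing 0 is dominant otherwise.
Gus alone (share 9/35) is above the threshold, contributing 46; the remaining 6 contribute 0. Total contributed: 46.
Ravi keeps 46 and receives 4.2 × 46 × 6/35 = 33.12 from the habitat fund, for a payoff of 79.12.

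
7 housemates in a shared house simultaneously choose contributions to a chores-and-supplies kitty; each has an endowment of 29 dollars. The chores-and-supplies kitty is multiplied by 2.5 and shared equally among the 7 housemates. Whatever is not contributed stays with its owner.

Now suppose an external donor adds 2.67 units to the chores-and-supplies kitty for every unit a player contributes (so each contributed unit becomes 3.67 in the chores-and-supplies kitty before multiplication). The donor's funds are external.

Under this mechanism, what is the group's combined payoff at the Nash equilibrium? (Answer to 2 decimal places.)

1862.53 dollars

With the mechanism, a contributed unit returns 2.5 × 3.67 / 7 = 1.3107 per unit of net cost to the contributor — now above 1 — so contributing fully is weakly dominant for every player.
At the Nash equilibrium everyone contributes 29. Group total payoff = 2.5 × 3.67 × 203 = 1862.53.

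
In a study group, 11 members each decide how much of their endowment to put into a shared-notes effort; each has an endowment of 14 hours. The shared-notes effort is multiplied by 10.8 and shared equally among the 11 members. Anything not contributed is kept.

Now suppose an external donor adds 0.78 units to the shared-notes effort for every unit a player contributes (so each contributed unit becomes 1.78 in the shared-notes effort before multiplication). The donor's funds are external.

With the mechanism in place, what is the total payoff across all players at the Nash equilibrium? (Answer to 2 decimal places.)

2960.50 hours

With the mechanism, a contributed unit returns 10.8 × 1.78 / 11 = 1.7476 per unit of net cost to the contributor — now above 1 — so contributing fully is weakly dominant for every player.
At the Nash equilibrium everyone contributes 14. Group total payoff = 10.8 × 1.78 × 154 = 2960.50.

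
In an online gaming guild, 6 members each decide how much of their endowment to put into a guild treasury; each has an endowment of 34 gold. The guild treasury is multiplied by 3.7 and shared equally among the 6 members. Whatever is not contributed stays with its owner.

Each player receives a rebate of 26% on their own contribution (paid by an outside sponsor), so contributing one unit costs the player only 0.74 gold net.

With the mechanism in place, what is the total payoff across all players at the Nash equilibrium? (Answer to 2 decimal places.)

The effective private return is (3.7/6) / 0.74 = 0.8333, which is still under 1, so the mechanism doesn't change anyone's dominant strategy: zero contribution.
Everyone keeps their endowment and the group total is 6 × 34 = 204.

204.00 gold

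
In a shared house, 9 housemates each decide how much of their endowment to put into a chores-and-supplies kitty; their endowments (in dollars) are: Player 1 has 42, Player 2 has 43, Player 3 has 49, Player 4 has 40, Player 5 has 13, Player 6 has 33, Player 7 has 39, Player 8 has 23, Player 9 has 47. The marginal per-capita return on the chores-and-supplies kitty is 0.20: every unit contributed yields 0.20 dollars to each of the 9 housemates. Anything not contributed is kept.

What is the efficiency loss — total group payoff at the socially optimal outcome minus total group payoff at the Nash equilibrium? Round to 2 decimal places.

The private return per contributed unit is 0.20 < 1 for everyone, so the Nash equilibrium is zero contribution and the group total is Σ E_j = 42 + 43 + 49 + 40 + 13 + 33 + 39 + 23 + 47 = 329.
Each contributed unit returns 1.800 to the group, so the social optimum is full contribution by everyone: group total = 1.800 × 329 = 592.20.
Efficiency loss = (1.800 − 1) × 329 = 263.20.

263.20 dollars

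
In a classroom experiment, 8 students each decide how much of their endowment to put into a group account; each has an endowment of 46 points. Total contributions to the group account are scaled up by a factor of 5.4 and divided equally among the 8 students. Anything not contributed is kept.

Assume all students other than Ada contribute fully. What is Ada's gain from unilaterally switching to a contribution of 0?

Switching from a contribution of 46 to 0 lets Ada keep an extra 46 points, but lowers the group account by 46, which costs Ada their own share of that drop: 5.4/8 × 46 = 31.05.
Net gain = 46 − 31.05 = 14.95. The private return per contributed unit (0.6750) is below 1, so free-riding is indeed the best response regardless of what the others do.

14.95 points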